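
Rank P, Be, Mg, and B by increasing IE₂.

Mg < Be < P < B

The second ionization energy removes an electron from the +1 ion. For each element: P⁺ still has 4 valence electrons; Be⁺ still has 1 valence electron; Mg⁺ still has 1 valence electron; B⁺ still has 2 valence electrons.
All are still removing valence electrons, so compare the +1 ions as you would atoms: IE_2 generally rises across a period (higher Z_eff) and falls down a group (larger shell), subject to the usual subshell exceptions.
Valence configurations: P⁺ [Ne]3s²3p², Be⁺ [He]2s¹, Mg⁺ [Ne]3s¹, B⁺ [He]2s².
The numbers (kJ/mol): P 1907, Be 1757, Mg 1451, B 2427.
Hence IE_2: Mg < Be < P < B.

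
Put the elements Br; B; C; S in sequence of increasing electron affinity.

Electron affinity generally becomes more exothermic across a period toward the halogens and less exothermic down a group.
Neither a single period nor a single group — weigh both effects.
C > B: C lies to the right of B in period 2, so the across-period effect alone puts C higher.
S > C: the two effects oppose for this pair; the across-period effect wins (200 vs 122 kJ/mol).
Br > S: period and group pull opposite ways; the across-period shift dominates (325 vs 200 kJ/mol).
For reference (kJ/mol): B 27, C 122, S 200, Br 325.
So from lowest to highest: B < C < S < Br.

B < C < S < Br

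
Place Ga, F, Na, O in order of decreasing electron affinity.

O is in period 2, group 16; F is in period 2, group 17; Na is in period 3, group 1; Ga is in period 4, group 13.
Adding an electron releases more energy for atoms nearer the top right (short of the noble gases).
These span different periods and groups, so the two trends combine.
Na > Ga: period and group pull opposite ways; the down-group shift dominates (53 vs 29 kJ/mol).
O > Na: relative to Na, both the across-period and down-group shifts push O's electron affinity up.
F > O: F lies to the right of O in period 2, so the across-period effect alone puts F higher.
Approximate values (kJ/mol): O 141, F 328, Na 53, Ga 29.
So from highest to lowest: F > O > Na > Ga.

F > O > Na > Ga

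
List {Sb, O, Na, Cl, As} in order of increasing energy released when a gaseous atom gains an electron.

Na < As < Sb < O < Cl

O is in period 2, group 16; Na is in period 3, group 1; Cl is in period 3, group 17; As is in period 4, group 15; Sb is in period 5, group 15.
EA tends to increase across a period and decrease down a group, though the pattern is less regular than for IE or radius.
These span different periods and groups, so the two trends combine.
As > Na: the two effects oppose for this pair; the across-period effect wins (78 vs 53 kJ/mol).
Sb > As: this pair runs against the simple trend — see the exception note.
O > Sb: both effects reinforce here, so O is clearly the higher of the two.
Cl > O: the two effects oppose for this pair; the across-period effect wins (349 vs 141 kJ/mol).
Note the exception: Sb has a higher electron affinity than As, contrary to the simple trend — both are half-filled np³, but the pairing/repulsion penalty for the added electron shrinks as the p orbitals become larger and more diffuse down the group, and for Sb that outweighs the weaker nuclear attraction.
Approximate values (kJ/mol): O 141, Na 53, Cl 349, As 78, Sb 103.
So from lowest to highest: Na < As < Sb < O < Cl.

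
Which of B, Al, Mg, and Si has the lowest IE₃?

Al

Consider each +2 ion: B²⁺ still has 1 valence electron; Al²⁺ still has 1 valence electron; Mg²⁺ is the bare [Ne] core; Si²⁺ still has 2 valence electrons.
Core electrons are held far more tightly than valence electrons, so Mg tops the IE_3 order.
Valence configurations: B²⁺ [He]2s¹, Al²⁺ [Ne]3s¹, Si²⁺ [Ne]3s².
Approximate IE_3 values (kJ/mol): B 3660, Al 2745, Mg 7733, Si 3232.
So the third ionization energies run Al < Si < B < Mg.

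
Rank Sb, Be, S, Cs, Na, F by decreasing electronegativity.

F > S > Sb > Be > Na > Cs

Be is in period 2, group 2; F is in period 2, group 17; Na is in period 3, group 1; S is in period 3, group 16; Sb is in period 5, group 15; Cs is in period 6, group 1.
Electronegativity increases across a period and decreases down a group, tracking effective nuclear charge and atomic size.
Here both period and group differ, so the two effects have to be weighed against each other.
Na > Cs: they share group 1; the group trend gives Na the larger value.
Be > Na: both effects reinforce here, so Be is clearly the higher of the two.
Sb > Be: period and group pull opposite ways; the across-period shift dominates (2.05 vs 1.57).
S > Sb: both effects reinforce here, so S is clearly the higher of the two.
F > S: both effects reinforce here, so F is clearly the higher of the two.
For reference (Pauling): Be 1.57, F 3.98, Na 0.93, S 2.58, Sb 2.05, Cs 0.79.
So from highest to lowest: F > S > Sb > Be > Na > Cs.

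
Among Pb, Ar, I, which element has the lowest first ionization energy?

Ar is in period 3, group 18; I is in period 5, group 17; Pb is in period 6, group 14.
Removing the outermost electron gets harder across a period and easier down a group.
Here both period and group differ, so the two effects have to be weighed against each other.
I > Pb: relative to Pb, both the across-period and down-group shifts push I's first ionization energy up.
Ar > I: relative to I, both the across-period and down-group shifts push Ar's first ionization energy up.
For reference (kJ/mol): Ar 1521, I 1008, Pb 716.
The lowest first ionization energy among these belongs to Pb.

Pb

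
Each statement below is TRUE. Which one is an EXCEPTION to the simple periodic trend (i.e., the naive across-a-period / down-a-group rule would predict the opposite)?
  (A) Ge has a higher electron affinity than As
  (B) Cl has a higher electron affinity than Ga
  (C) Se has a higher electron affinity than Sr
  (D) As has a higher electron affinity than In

(A)

The general trend: electron affinity increases across a period and decreases down a group.
(A) Ge (period 4, group 14) vs As (period 4, group 15): the stated order contradicts the simple trend.
(B) Cl (period 3, group 17) vs Ga (period 4, group 13): the stated order agrees with the simple trend.
(C) Se (period 4, group 16) vs Sr (period 5, group 2): the stated order agrees with the simple trend.
(D) As (period 4, group 15) vs In (period 5, group 13): the stated order agrees with the simple trend.
The exception is (A): adding an electron to As's half-filled 4p³ is unfavourable, so Ge (4p²) has the more exothermic EA.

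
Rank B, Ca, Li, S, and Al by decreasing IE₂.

IE_2 is the cost of taking one more electron from the +1 cation: B⁺ still has 2 valence electrons; Ca⁺ still has 1 valence electron; Li⁺ is the bare [He] core; S⁺ still has 5 valence electrons; Al⁺ still has 2 valence electrons.
Pulling an electron out of a noble-gas core costs far more than removing a remaining valence electron, so Li sits at the high end of IE_2.
Valence configurations: B⁺ [He]2s², Ca⁺ [Ar]4s¹, S⁺ [Ne]3s²3p³, Al⁺ [Ne]3s².
The numbers (kJ/mol): B 2427, Ca 1145, Li 7298, S 2252, Al 1817.
Overall IE_2 order: Ca < Al < S < B < Li.

Li > B > S > Al > Ca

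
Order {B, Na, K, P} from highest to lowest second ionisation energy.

Na, K, B, P

The second ionization energy removes an electron from the +1 ion. For each element: B⁺ still has 2 valence electrons; Na⁺ is the bare [Ne] core; K⁺ is the bare [Ar] core; P⁺ still has 4 valence electrons.
Pulling an electron out of a noble-gas core costs far more than removing a remaining valence electron, so K and Na sit at the high end of IE_2.
Valence configurations: B⁺ [He]2s², P⁺ [Ne]3s²3p².
Approximate IE_2 values (kJ/mol): B 2427, Na 4562, K 3052, P 1907.
Putting it together, IE_2: P < B < K < Na.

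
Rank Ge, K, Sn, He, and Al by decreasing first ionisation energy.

He is in period 1, group 18; Al is in period 3, group 13; K is in period 4, group 1; Ge is in period 4, group 14; Sn is in period 5, group 14.
IE₁ increases left→right with effective nuclear charge and decreases top→bottom as the valence shell moves farther out.
Neither a single period nor a single group — weigh both effects.
Al > K: relative to K, both the across-period and down-group shifts push Al's first ionization energy up.
Sn > Al: period and group pull opposite ways; the across-period shift dominates (709 vs 578 kJ/mol).
Ge > Sn: Ge sits above Sn in group 14, so the down-group effect alone puts Ge higher.
He > Ge: relative to Ge, both the across-period and down-group shifts push He's first ionization energy up.
For reference (kJ/mol): He 2372, Al 578, K 419, Ge 762, Sn 709.
So from highest to lowest: He > Ge > Sn > Al > K.

He > Ge > Sn > Al > K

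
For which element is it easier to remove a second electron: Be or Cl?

Be

Consider each +1 ion: Be⁺ still has 1 valence electron; Cl⁺ still has 6 valence electrons.
All are still removing valence electrons, so compare the +1 ions as you would atoms: IE_2 generally rises across a period (higher Z_eff) and falls down a group (larger shell), subject to the usual subshell exceptions.
Valence configurations: Be⁺ [He]2s¹, Cl⁺ [Ne]3s²3p⁴.
Tabulated IE_2 (kJ/mol): Be 1757, Cl 2298.
Hence IE_2: Be < Cl.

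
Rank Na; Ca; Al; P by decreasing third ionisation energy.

Na > Ca > P > Al

Consider each +2 ion: Na²⁺ is already 1 electron into the core; Ca²⁺ is the bare [Ar] core; Al²⁺ still has 1 valence electron; P²⁺ still has 3 valence electrons.
Core electrons are held far more tightly than valence electrons, so Ca and Na top the IE_3 order.
Valence configurations: Al²⁺ [Ne]3s¹, P²⁺ [Ne]3s²3p¹.
The numbers (kJ/mol): Na 6910, Ca 4912, Al 2745, P 2914.
Putting it together, IE_3: Al < P < Ca < Na.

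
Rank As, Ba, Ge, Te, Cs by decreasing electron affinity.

Ge is in period 4, group 14; As is in period 4, group 15; Te is in period 5, group 16; Cs is in period 6, group 1; Ba is in period 6, group 2.
Adding an electron releases more energy for atoms nearer the top right (short of the noble gases).
Neither a single period nor a single group — weigh both effects.
Cs > Ba: this pair runs against the simple trend — see the exception note.
As > Cs: relative to Cs, both the across-period and down-group shifts push As's electron affinity up.
Ge > As: this pair runs against the simple trend — see the exception note.
Te > Ge: period and group pull opposite ways; the across-period shift dominates (190 vs 119 kJ/mol).
Note the exception: Cs has a higher electron affinity than Ba, contrary to the simple trend — adding an electron to Ba (ns²) has to open a new, higher-energy np subshell, which is unfavourable.
Note the exception: Ge has a higher electron affinity than As, contrary to the simple trend — adding an electron to As's half-filled 4p³ is unfavourable, so Ge (4p²) has the more exothermic EA.
For reference (kJ/mol): Ge 119, As 78, Te 190, Cs 46, Ba 14.
So from highest to lowest: Te > Ge > As > Cs > Ba.

Te > Ge > As > Cs > Ba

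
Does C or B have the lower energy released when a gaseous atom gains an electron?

B

B is in period 2, group 13; C is in period 2, group 14.
Atoms with high Z_eff and room in the valence shell (especially the halogens) have the most exothermic electron affinities.
All lie in period 2, so electron affinity increases left to right.
So B has the lower energy released when a gaseous atom gains an electron (B < C).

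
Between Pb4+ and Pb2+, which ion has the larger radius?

Pb2+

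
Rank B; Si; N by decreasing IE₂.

N > B > Si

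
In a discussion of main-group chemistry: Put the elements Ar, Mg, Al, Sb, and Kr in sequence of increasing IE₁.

Al < Mg < Sb < Kr < Ar

Mg is in period 3, group 2; Al is in period 3, group 13; Ar is in period 3, group 18; Kr is in period 4, group 18; Sb is in period 5, group 15.
First ionization energy rises across a period (greater Z_eff holds electrons more tightly) and falls down a group (valence electrons are farther from the nucleus).
These span different periods and groups, so the two trends combine.
Mg > Al: this pair runs against the simple trend — see the exception note.
Sb > Mg: the two effects oppose for this pair; the across-period effect wins (831 vs 738 kJ/mol).
Kr > Sb: relative to Sb, both the across-period and down-group shifts push Kr's first ionization energy up.
Ar > Kr: they share group 18; the group trend gives Ar the larger value.
Note the exception: Mg has a higher first ionization energy than Al, contrary to the simple trend — Al's single 3p electron is easier to remove than one from Mg's filled 3s².
Approximate values (kJ/mol): Mg 738, Al 578, Ar 1521, Kr 1351, Sb 831.
So from lowest to highest: Al < Mg < Sb < Kr < Ar.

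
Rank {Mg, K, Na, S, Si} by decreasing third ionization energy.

Mg, Na, K, S, Si

After 2 electrons have been removed, what remains? Mg²⁺ is the bare [Ne] core; K²⁺ is already 1 electron into the core; Na²⁺ is already 1 electron into the core; S²⁺ still has 4 valence electrons; Si²⁺ still has 2 valence electrons.
Breaking into a closed-shell core is much more expensive than removing a leftover valence electron — K, Na and Mg have the largest IE_3 here.
Valence configurations: S²⁺ [Ne]3s²3p², Si²⁺ [Ne]3s².
The numbers (kJ/mol): Mg 7733, K 4420, Na 6910, S 3357, Si 3232.
Putting it together, IE_3: Si < S < K < Na < Mg.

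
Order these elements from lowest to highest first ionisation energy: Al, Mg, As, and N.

Al, Mg, As, N

N is in period 2, group 15; Mg is in period 3, group 2; Al is in period 3, group 13; As is in period 4, group 15.
Across a period the outer electron is held more tightly (higher IE₁); down a group it sits in a higher shell, more shielded, and comes off more easily.
Here both period and group differ, so the two effects have to be weighed against each other.
Mg > Al: this pair runs against the simple trend — see the exception note.
As > Mg: the two effects oppose for this pair; the across-period effect wins (947 vs 738 kJ/mol).
N > As: they share group 15; the group trend gives N the larger value.
Note the exception: Mg has a higher first ionization energy than Al, contrary to the simple trend — Al's single 3p electron is easier to remove than one from Mg's filled 3s².
Tabulated first ionization energy (kJ/mol): N 1402, Mg 738, Al 578, As 947.
So from lowest to highest: Al < Mg < As < N.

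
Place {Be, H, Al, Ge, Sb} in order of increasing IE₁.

IE₁ increases left→right with effective nuclear charge and decreases top→bottom as the valence shell moves farther out.
A diagonal step moves right (one effect) and down (the opposite effect) at once.
Ge > Al: period and group pull opposite ways; the across-period shift dominates (762 vs 578 kJ/mol).
Sb > Ge: period and group pull opposite ways; the across-period shift dominates (831 vs 762 kJ/mol).
Be > Sb: period and group pull opposite ways; the down-group shift dominates (900 vs 831 kJ/mol).
H > Be: the two effects oppose for this pair; the down-group effect wins (1312 vs 900 kJ/mol).
Approximate values (kJ/mol): H 1312, Be 900, Al 578, Ge 762, Sb 831.
So from lowest to highest: Al < Ge < Sb < Be < H.

Al, Ge, Sb, Be, H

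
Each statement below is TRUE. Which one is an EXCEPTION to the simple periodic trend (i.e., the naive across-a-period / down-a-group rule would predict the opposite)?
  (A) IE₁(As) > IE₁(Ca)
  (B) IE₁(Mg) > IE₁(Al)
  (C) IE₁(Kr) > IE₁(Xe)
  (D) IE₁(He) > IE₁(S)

(B)

The general trend: first ionization energy increases across a period and decreases down a group.
(A) As (period 4, group 15) vs Ca (period 4, group 2): the stated order agrees with the simple trend.
(B) Mg (period 3, group 2) vs Al (period 3, group 13): the stated order contradicts the simple trend.
(C) Kr (period 4, group 18) vs Xe (period 5, group 18): the stated order agrees with the simple trend.
(D) He (period 1, group 18) vs S (period 3, group 16): the stated order agrees with the simple trend.
The exception is (B): Al's single 3p electron is easier to remove than one from Mg's filled 3s².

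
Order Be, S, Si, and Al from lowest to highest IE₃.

Consider each +2 ion: Be²⁺ is the bare [He] core; S²⁺ still has 4 valence electrons; Si²⁺ still has 2 valence electrons; Al²⁺ still has 1 valence electron.
Core electrons are held far more tightly than valence electrons, so Be tops the IE_3 order.
Valence configurations: S²⁺ [Ne]3s²3p², Si²⁺ [Ne]3s², Al²⁺ [Ne]3s¹.
Approximate IE_3 values (kJ/mol): Be 14849, S 3357, Si 3232, Al 2745.
So the third ionization energies run Al < Si < S < Be.

Al < Si < S < Be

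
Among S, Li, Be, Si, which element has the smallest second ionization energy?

Si

Consider each +1 ion: S⁺ still has 5 valence electrons; Li⁺ is the bare [He] core; Be⁺ still has 1 valence electron; Si⁺ still has 3 valence electrons.
Core electrons are held far more tightly than valence electrons, so Li tops the IE_2 order.
Valence configurations: S⁺ [Ne]3s²3p³, Be⁺ [He]2s¹, Si⁺ [Ne]3s²3p¹.
The numbers (kJ/mol): S 2252, Li 7298, Be 1757, Si 1577.
Putting it together, IE_2: Si < Be < S < Li.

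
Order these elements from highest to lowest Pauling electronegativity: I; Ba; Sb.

Sb is in period 5, group 15; I is in period 5, group 17; Ba is in period 6, group 2.
Atoms toward the upper right of the periodic table pull bonding electrons most strongly.
Neither a single period nor a single group — weigh both effects.
Sb > Ba: relative to Ba, both the across-period and down-group shifts push Sb's electronegativity up.
I > Sb: I lies to the right of Sb in period 5, so the across-period effect alone puts I higher.
Approximate values (Pauling): Sb 2.05, I 2.66, Ba 0.89.
So from highest to lowest: I > Sb > Ba.

I > Sb > Ba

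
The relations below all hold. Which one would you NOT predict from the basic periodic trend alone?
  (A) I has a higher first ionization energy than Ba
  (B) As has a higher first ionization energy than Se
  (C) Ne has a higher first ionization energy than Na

The general trend: first ionization energy increases across a period and decreases down a group.
(A) I (period 5, group 17) vs Ba (period 6, group 2): the stated order agrees with the simple trend.
(B) As (period 4, group 15) vs Se (period 4, group 16): the stated order contradicts the simple trend.
(C) Ne (period 2, group 18) vs Na (period 3, group 1): the stated order agrees with the simple trend.
The exception is (B): Se (4p⁴) ionizes more easily than half-filled As (4p³).

(B)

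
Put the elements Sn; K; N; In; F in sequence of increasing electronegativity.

K < In < Sn < N < F

EN rises left→right (higher Z_eff, smaller atoms) and falls top→bottom (larger, more shielded atoms).
Neither a single period nor a single group — weigh both effects.
In > K: the two effects oppose for this pair; the across-period effect wins (1.78 vs 0.82).
Sn > In: both are in period 5; the period trend gives Sn the larger value.
N > Sn: relative to Sn, both the across-period and down-group shifts push N's electronegativity up.
F > N: both are in period 2; the period trend gives F the larger value.
For reference (Pauling): N 3.04, F 3.98, K 0.82, In 1.78, Sn 1.96.
So from lowest to highest: K < In < Sn < N < F.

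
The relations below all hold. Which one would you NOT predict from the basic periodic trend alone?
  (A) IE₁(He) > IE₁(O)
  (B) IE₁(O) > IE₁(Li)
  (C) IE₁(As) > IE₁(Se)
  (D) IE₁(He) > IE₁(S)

The general trend: first ionisation energy increases across a period and decreases down a group.
(A) He (period 1, group 18) vs O (period 2, group 16): the stated order agrees with the simple trend.
(B) O (period 2, group 16) vs Li (period 2, group 1): the stated order agrees with the simple trend.
(C) As (period 4, group 15) vs Se (period 4, group 16): the stated order contradicts the simple trend.
(D) He (period 1, group 18) vs S (period 3, group 16): the stated order agrees with the simple trend.
The exception is (C): Se (4p⁴) ionizes more easily than half-filled As (4p³).

(C)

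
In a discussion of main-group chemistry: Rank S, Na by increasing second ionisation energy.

Consider each +1 ion: S⁺ still has 5 valence electrons; Na⁺ is the bare [Ne] core.
Breaking into a closed-shell core is much more expensive than removing a leftover valence electron — Na has the largest IE_2 here.
Tabulated IE_2 (kJ/mol): S 2252, Na 4562.
Hence IE_2: S < Na.

S < Na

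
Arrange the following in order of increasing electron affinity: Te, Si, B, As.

B is in period 2, group 13; Si is in period 3, group 14; As is in period 4, group 15; Te is in period 5, group 16.
Electron affinity generally becomes more exothermic across a period toward the halogens and less exothermic down a group.
A diagonal step moves right (one effect) and down (the opposite effect) at once.
As > B: period and group pull opposite ways; the across-period shift dominates (78 vs 27 kJ/mol).
Si > As: the two effects oppose for this pair; the down-group effect wins (134 vs 78 kJ/mol).
Te > Si: the two effects oppose for this pair; the across-period effect wins (190 vs 134 kJ/mol).
Approximate values (kJ/mol): B 27, Si 134, As 78, Te 190.
So from lowest to highest: B < As < Si < Te.

B, As, Si, Te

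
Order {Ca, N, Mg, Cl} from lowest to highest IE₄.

IE_4 is the cost of taking one more electron from the +3 cation: Ca³⁺ is already 1 electron into the core; N³⁺ still has 2 valence electrons; Mg³⁺ is already 1 electron into the core; Cl³⁺ still has 4 valence electrons.
Usually core removal costs more than valence removal, but here the competition is close: a tightly held n=2 valence electron can cost more to remove than an n=3 core electron, so the actual values have to decide it.
Valence configurations: N³⁺ [He]2s², Cl³⁺ [Ne]3s²3p².
Approximate IE_4 values (kJ/mol): Ca 6491, N 7475, Mg 10543, Cl 5159.
Putting it together, IE_4: Cl < Ca < N < Mg.

Cl < Ca < N < Mg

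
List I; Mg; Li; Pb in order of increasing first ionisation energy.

Li is in period 2, group 1; Mg is in period 3, group 2; I is in period 5, group 17; Pb is in period 6, group 14.
IE₁ increases left→right with effective nuclear charge and decreases top→bottom as the valence shell moves farther out.
Neither a single period nor a single group — weigh both effects.
Pb > Li: period and group pull opposite ways; the across-period shift dominates (716 vs 520 kJ/mol).
Mg > Pb: period and group pull opposite ways; the down-group shift dominates (738 vs 716 kJ/mol).
I > Mg: the two effects oppose for this pair; the across-period effect wins (1008 vs 738 kJ/mol).
For reference (kJ/mol): Li 520, Mg 738, I 1008, Pb 716.
So from lowest to highest: Li < Pb < Mg < I.

Li < Pb < Mg < I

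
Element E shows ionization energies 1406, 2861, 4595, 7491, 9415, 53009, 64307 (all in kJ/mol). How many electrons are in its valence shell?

5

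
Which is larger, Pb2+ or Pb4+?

Pb2+

Both ions have Z = 82 protons, but Pb4+ has lost more electrons, so its remaining electrons feel a larger effective nuclear charge per electron and are pulled in more tightly.
Higher positive charge → smaller ion, so Pb2+ > Pb4+.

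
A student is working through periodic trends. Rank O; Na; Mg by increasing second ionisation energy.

Mg < O < Na

IE_2 is the cost of taking one more electron from the +1 cation: O⁺ still has 5 valence electrons; Na⁺ is the bare [Ne] core; Mg⁺ still has 1 valence electron.
Core electrons are held far more tightly than valence electrons, so Na tops the IE_2 order.
Valence configurations: O⁺ [He]2s²2p³, Mg⁺ [Ne]3s¹.
Tabulated IE_2 (kJ/mol): O 3388, Na 4562, Mg 1451.
Putting it together, IE_2: Mg < O < Na.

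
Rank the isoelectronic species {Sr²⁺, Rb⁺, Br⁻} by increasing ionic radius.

Sr²⁺ < Rb⁺ < Br⁻

All of these have 36 electrons, so size is governed by nuclear charge alone: the more protons, the stronger the pull on the same electron cloud, and the smaller the ion.
Nuclear charges: Sr²⁺ (Z=38), Rb⁺ (Z=37), Br⁻ (Z=35).
Smallest to largest: Sr²⁺ < Rb⁺ < Br⁻.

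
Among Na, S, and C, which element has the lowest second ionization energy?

S

The second ionization energy removes an electron from the +1 ion. For each element: Na⁺ is the bare [Ne] core; S⁺ still has 5 valence electrons; C⁺ still has 3 valence electrons.
Breaking into a closed-shell core is much more expensive than removing a leftover valence electron — Na has the largest IE_2 here.
Valence configurations: S⁺ [Ne]3s²3p³, C⁺ [He]2s²2p¹.
The numbers (kJ/mol): Na 4562, S 2252, C 2353.
Overall IE_2 order: S < C < Na.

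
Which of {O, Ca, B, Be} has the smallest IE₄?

Consider each +3 ion: O³⁺ still has 3 valence electrons; Ca³⁺ is already 1 electron into the core; B³⁺ is the bare [He] core; Be³⁺ is already 1 electron into the core.
Usually core removal costs more than valence removal, but here the competition is close: a tightly held n=2 valence electron can cost more to remove than an n=3 core electron, so the actual values have to decide it.
The numbers (kJ/mol): O 7469, Ca 6491, B 25026, Be 21007.
Overall IE_4 order: Ca < O < Be < B.

Ca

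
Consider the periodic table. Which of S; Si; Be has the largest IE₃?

Be

IE_3 is the cost of taking one more electron from the +2 cation: S²⁺ still has 4 valence electrons; Si²⁺ still has 2 valence electrons; Be²⁺ is the bare [He] core.
Core electrons are held far more tightly than valence electrons, so Be tops the IE_3 order.
Valence configurations: S²⁺ [Ne]3s²3p², Si²⁺ [Ne]3s².
The numbers (kJ/mol): S 3357, Si 3232, Be 14849.
Overall IE_3 order: Si < S < Be.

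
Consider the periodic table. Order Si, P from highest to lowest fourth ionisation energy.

IE_4 is the cost of taking one more electron from the +3 cation: Si³⁺ still has 1 valence electron; P³⁺ still has 2 valence electrons.
All are still removing valence electrons, so compare the +3 ions as you would atoms: IE_4 generally rises across a period (higher Z_eff) and falls down a group (larger shell), subject to the usual subshell exceptions.
Valence configurations: Si³⁺ [Ne]3s¹, P³⁺ [Ne]3s².
Tabulated IE_4 (kJ/mol): Si 4356, P 4964.
Overall IE_4 order: Si < P.

P > Si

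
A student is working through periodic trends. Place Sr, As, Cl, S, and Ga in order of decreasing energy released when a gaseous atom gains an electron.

Cl > S > As > Ga > Sr

S is in period 3, group 16; Cl is in period 3, group 17; Ga is in period 4, group 13; As is in period 4, group 15; Sr is in period 5, group 2.
Electron affinity generally becomes more exothermic across a period toward the halogens and less exothermic down a group.
Here both period and group differ, so the two effects have to be weighed against each other.
Ga > Sr: both effects reinforce here, so Ga is clearly the higher of the two.
As > Ga: As lies to the right of Ga in period 4, so the across-period effect alone puts As higher.
S > As: both effects reinforce here, so S is clearly the higher of the two.
Cl > S: both are in period 3; the period trend gives Cl the larger value.
Approximate values (kJ/mol): S 200, Cl 349, Ga 29, As 78, Sr 5.
So from highest to lowest: Cl > S > As > Ga > Sr.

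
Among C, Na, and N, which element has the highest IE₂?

Na

Consider each +1 ion: C⁺ still has 3 valence electrons; Na⁺ is the bare [Ne] core; N⁺ still has 4 valence electrons.
Pulling an electron out of a noble-gas core costs far more than removing a remaining valence electron, so Na sits at the high end of IE_2.
Valence configurations: C⁺ [He]2s²2p¹, N⁺ [He]2s²2p².
Tabulated IE_2 (kJ/mol): C 2353, Na 4562, N 2856.
Putting it together, IE_2: C < N < Na.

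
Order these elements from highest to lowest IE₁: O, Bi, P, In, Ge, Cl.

O is in period 2, group 16; P is in period 3, group 15; Cl is in period 3, group 17; Ge is in period 4, group 14; In is in period 5, group 13; Bi is in period 6, group 15.
Removing the outermost electron gets harder across a period and easier down a group.
Here both period and group differ, so the two effects have to be weighed against each other.
Bi > In: the two effects oppose for this pair; the across-period effect wins (703 vs 558 kJ/mol).
Ge > Bi: the two effects oppose for this pair; the down-group effect wins (762 vs 703 kJ/mol).
P > Ge: both effects reinforce here, so P is clearly the higher of the two.
Cl > P: Cl lies to the right of P in period 3, so the across-period effect alone puts Cl higher.
O > Cl: period and group pull opposite ways; the down-group shift dominates (1314 vs 1251 kJ/mol).
For reference (kJ/mol): O 1314, P 1012, Cl 1251, Ge 762, In 558, Bi 703.
So from highest to lowest: O > Cl > P > Ge > Bi > In.

O > Cl > P > Ge > Bi > In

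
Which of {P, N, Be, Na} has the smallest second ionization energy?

Be

After 1 electron has been removed, what remains? P⁺ still has 4 valence electrons; N⁺ still has 4 valence electrons; Be⁺ still has 1 valence electron; Na⁺ is the bare [Ne] core.
Breaking into a closed-shell core is much more expensive than removing a leftover valence electron — Na has the largest IE_2 here.
Valence configurations: P⁺ [Ne]3s²3p², N⁺ [He]2s²2p², Be⁺ [He]2s¹.
Tabulated IE_2 (kJ/mol): P 1907, N 2856, Be 1757, Na 4562.
Hence IE_2: Be < P < N < Na.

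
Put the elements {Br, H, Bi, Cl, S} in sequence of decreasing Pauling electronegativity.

Cl > Br > S > H > Bi

H is in period 1, group 1; S is in period 3, group 16; Cl is in period 3, group 17; Br is in period 4, group 17; Bi is in period 6, group 15.
EN rises left→right (higher Z_eff, smaller atoms) and falls top→bottom (larger, more shielded atoms).
Neither a single period nor a single group — weigh both effects.
H > Bi: period and group pull opposite ways; the down-group shift dominates (2.20 vs 2.02).
S > H: period and group pull opposite ways; the across-period shift dominates (2.58 vs 2.20).
Br > S: period and group pull opposite ways; the across-period shift dominates (2.96 vs 2.58).
Cl > Br: Cl sits above Br in group 17, so the down-group effect alone puts Cl higher.
Approximate values (Pauling): H 2.20, S 2.58, Cl 3.16, Br 2.96, Bi 2.02.
So from highest to lowest: Cl > Br > S > H > Bi.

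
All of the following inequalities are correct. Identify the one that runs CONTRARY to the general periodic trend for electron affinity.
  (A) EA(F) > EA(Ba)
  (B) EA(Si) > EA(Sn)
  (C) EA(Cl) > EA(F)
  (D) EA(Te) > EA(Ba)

(C)

The general trend: electron affinity increases across a period and decreases down a group.
(A) F (period 2, group 17) vs Ba (period 6, group 2): the stated order agrees with the simple trend.
(B) Si (period 3, group 14) vs Sn (period 5, group 14): the stated order agrees with the simple trend.
(C) Cl (period 3, group 17) vs F (period 2, group 17): the stated order contradicts the simple trend.
(D) Te (period 5, group 16) vs Ba (period 6, group 2): the stated order agrees with the simple trend.
The exception is (C): F's small 2p subshell makes the incoming electron feel strong e⁻–e⁻ repulsion, so Cl actually releases more energy on gaining an electron.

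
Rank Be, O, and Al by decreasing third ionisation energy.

Be > O > Al

The third ionization energy removes an electron from the +2 ion. For each element: Be²⁺ is the bare [He] core; O²⁺ still has 4 valence electrons; Al²⁺ still has 1 valence electron.
Core electrons are held far more tightly than valence electrons, so Be tops the IE_3 order.
Valence configurations: O²⁺ [He]2s²2p², Al²⁺ [Ne]3s¹.
Approximate IE_3 values (kJ/mol): Be 14849, O 5300, Al 2745.
So the third ionization energies run Al < O < Be.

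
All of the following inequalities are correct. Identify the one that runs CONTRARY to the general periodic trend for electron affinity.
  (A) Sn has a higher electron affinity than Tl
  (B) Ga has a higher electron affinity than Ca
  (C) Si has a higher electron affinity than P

(C)

The general trend: electron affinity increases across a period and decreases down a group.
(A) Sn (period 5, group 14) vs Tl (period 6, group 13): the stated order agrees with the simple trend.
(B) Ga (period 4, group 13) vs Ca (period 4, group 2): the stated order agrees with the simple trend.
(C) Si (period 3, group 14) vs P (period 3, group 15): the stated order contradicts the simple trend.
The exception is (C): adding an electron to P's half-filled 3p³ is unfavourable, so Si (3p²) has the more exothermic EA.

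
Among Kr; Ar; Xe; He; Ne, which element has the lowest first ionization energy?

IE₁ increases left→right with effective nuclear charge and decreases top→bottom as the valence shell moves farther out.
All are in group 18, so first ionization energy increases up the group.
The lowest first ionization energy among these belongs to Xe.

Xe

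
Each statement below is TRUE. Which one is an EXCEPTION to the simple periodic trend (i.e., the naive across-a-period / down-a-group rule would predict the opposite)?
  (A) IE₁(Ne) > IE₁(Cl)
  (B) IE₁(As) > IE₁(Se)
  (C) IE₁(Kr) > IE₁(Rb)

(B)

The general trend: first ionization energy increases across a period and decreases down a group.
(A) Ne (period 2, group 18) vs Cl (period 3, group 17): the stated order agrees with the simple trend.
(B) As (period 4, group 15) vs Se (period 4, group 16): the stated order contradicts the simple trend.
(C) Kr (period 4, group 18) vs Rb (period 5, group 1): the stated order agrees with the simple trend.
The exception is (B): Se (4p⁴) ionizes more easily than half-filled As (4p³).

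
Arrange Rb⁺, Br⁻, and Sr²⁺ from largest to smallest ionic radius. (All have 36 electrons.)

Br⁻ > Rb⁺ > Sr²⁺

All of these have 36 electrons, so size is governed by nuclear charge alone: the more protons, the stronger the pull on the same electron cloud, and the smaller the ion.
Nuclear charges: Sr²⁺ (Z=38), Rb⁺ (Z=37), Br⁻ (Z=35).
Largest to smallest: Br⁻ > Rb⁺ > Sr²⁺.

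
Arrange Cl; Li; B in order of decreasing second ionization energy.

Li, B, Cl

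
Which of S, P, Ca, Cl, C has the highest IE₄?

Ca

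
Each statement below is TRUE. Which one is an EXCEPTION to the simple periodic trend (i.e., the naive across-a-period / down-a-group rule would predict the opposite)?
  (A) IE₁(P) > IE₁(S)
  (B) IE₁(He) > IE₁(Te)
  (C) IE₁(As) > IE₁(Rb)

The general trend: first ionisation energy increases across a period and decreases down a group.
(A) P (period 3, group 15) vs S (period 3, group 16): the stated order contradicts the simple trend.
(B) He (period 1, group 18) vs Te (period 5, group 16): the stated order agrees with the simple trend.
(C) As (period 4, group 15) vs Rb (period 5, group 1): the stated order agrees with the simple trend.
The exception is (A): S (3p⁴) ionizes more easily than half-filled P (3p³) because the paired 3p electron in S is pushed out by e⁻–e⁻ repulsion.

(A)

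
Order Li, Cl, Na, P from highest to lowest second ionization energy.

Li, Na, Cl, P

IE_2 is the cost of taking one more electron from the +1 cation: Li⁺ is the bare [He] core; Cl⁺ still has 6 valence electrons; Na⁺ is the bare [Ne] core; P⁺ still has 4 valence electrons.
Breaking into a closed-shell core is much more expensive than removing a leftover valence electron — Na and Li have the largest IE_2 here.
Valence configurations: Cl⁺ [Ne]3s²3p⁴, P⁺ [Ne]3s²3p².
The numbers (kJ/mol): Li 7298, Cl 2298, Na 4562, P 1907.
Putting it together, IE_2: P < Cl < Na < Li.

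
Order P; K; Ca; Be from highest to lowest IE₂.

K, P, Be, Ca

After 1 electron has been removed, what remains? P⁺ still has 4 valence electrons; K⁺ is the bare [Ar] core; Ca⁺ still has 1 valence electron; Be⁺ still has 1 valence electron.
Pulling an electron out of a noble-gas core costs far more than removing a remaining valence electron, so K sits at the high end of IE_2.
Valence configurations: P⁺ [Ne]3s²3p², Ca⁺ [Ar]4s¹, Be⁺ [He]2s¹.
The numbers (kJ/mol): P 1907, K 3052, Ca 1145, Be 1757.
Overall IE_2 order: Ca < Be < P < K.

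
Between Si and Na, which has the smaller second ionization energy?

Consider each +1 ion: Si⁺ still has 3 valence electrons; Na⁺ is the bare [Ne] core.
Core electrons are held far more tightly than valence electrons, so Na tops the IE_2 order.
The numbers (kJ/mol): Si 1577, Na 4562.
Overall IE_2 order: Si < Na.

Si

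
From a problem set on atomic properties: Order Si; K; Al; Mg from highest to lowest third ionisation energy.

Mg > K > Si > Al

After 2 electrons have been removed, what remains? Si²⁺ still has 2 valence electrons; K²⁺ is already 1 electron into the core; Al²⁺ still has 1 valence electron; Mg²⁺ is the bare [Ne] core.
Pulling an electron out of a noble-gas core costs far more than removing a remaining valence electron, so K and Mg sit at the high end of IE_3.
Valence configurations: Si²⁺ [Ne]3s², Al²⁺ [Ne]3s¹.
Tabulated IE_3 (kJ/mol): Si 3232, K 4420, Al 2745, Mg 7733.
Overall IE_3 order: Al < Si < K < Mg.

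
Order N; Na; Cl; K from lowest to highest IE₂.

Cl < N < K < Na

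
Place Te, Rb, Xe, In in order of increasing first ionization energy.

Rb < In < Te < Xe

First ionization energy rises across a period (greater Z_eff holds electrons more tightly) and falls down a group (valence electrons are farther from the nucleus).
All lie in period 5, so first ionization energy increases left to right.
So from lowest to highest: Rb < In < Te < Xe.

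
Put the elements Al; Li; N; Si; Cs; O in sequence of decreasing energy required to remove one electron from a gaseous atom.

Li is in period 2, group 1; N is in period 2, group 15; O is in period 2, group 16; Al is in period 3, group 13; Si is in period 3, group 14; Cs is in period 6, group 1.
First ionization energy rises across a period (greater Z_eff holds electrons more tightly) and falls down a group (valence electrons are farther from the nucleus).
These span different periods and groups, so the two trends combine.
Li > Cs: they share group 1; the group trend gives Li the larger value.
Al > Li: period and group pull opposite ways; the across-period shift dominates (578 vs 520 kJ/mol).
Si > Al: Si lies to the right of Al in period 3, so the across-period effect alone puts Si higher.
O > Si: both effects reinforce here, so O is clearly the higher of the two.
N > O: this pair runs against the simple trend — see the exception note.
Note the exception: N has a higher first ionization energy than O, contrary to the simple trend — pairing an electron in O's 2p⁴ costs repulsion energy, so O ionizes more easily than half-filled N (2p³).
Approximate values (kJ/mol): Li 520, N 1402, O 1314, Al 578, Si 786, Cs 376.
So from highest to lowest: N > O > Si > Al > Li > Cs.

N > O > Si > Al > Li > Cs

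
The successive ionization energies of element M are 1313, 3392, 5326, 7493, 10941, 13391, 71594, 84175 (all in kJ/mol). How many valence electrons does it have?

Look for the largest jump between consecutive ionization energies: IE7/IE6 ≈ 5.3, far larger than any earlier ratio.
That jump marks the point where a core electron is being removed. So the atom has 6 valence electrons.

6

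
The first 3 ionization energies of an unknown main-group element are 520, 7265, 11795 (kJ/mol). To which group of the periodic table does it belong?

Look for the largest jump between consecutive ionization energies: IE2/IE1 ≈ 14.0, far larger than any earlier ratio.
That jump marks the point where a core electron is being removed. So the atom has 1 valence electron.
A main-group element with 1 valence electron is in group 1.

Group 1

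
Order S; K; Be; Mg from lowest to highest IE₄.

S < K < Mg < Be

IE_4 is the cost of taking one more electron from the +3 cation: S³⁺ still has 3 valence electrons; K³⁺ is already 2 electrons into the core; Be³⁺ is already 1 electron into the core; Mg³⁺ is already 1 electron into the core.
Pulling an electron out of a noble-gas core costs far more than removing a remaining valence electron, so K, Mg and Be sit at the high end of IE_4.
The numbers (kJ/mol): S 4556, K 5877, Be 21007, Mg 10543.
Overall IE_4 order: S < K < Mg < Be.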